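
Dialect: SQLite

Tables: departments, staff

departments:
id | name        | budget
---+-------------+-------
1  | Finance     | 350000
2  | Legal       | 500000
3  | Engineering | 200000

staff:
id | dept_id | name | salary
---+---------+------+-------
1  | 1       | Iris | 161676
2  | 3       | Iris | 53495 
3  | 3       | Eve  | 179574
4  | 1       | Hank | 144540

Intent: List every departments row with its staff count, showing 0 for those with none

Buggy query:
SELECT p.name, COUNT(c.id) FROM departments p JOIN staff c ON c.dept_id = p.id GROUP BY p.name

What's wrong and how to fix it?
Bug: An inner join excludes parents with zero children

Fix: Use LEFT JOIN so parents without children still appear (COUNT(c.id) gives 0)

Corrected query:
SELECT p.name, COUNT(c.id) FROM departments p LEFT JOIN staff c ON c.dept_id = p.id GROUP BY p.name

Result:
name        | COUNT(c.id)
------------+------------
Engineering | 2          
Finance     | 2          
Legal       | 0          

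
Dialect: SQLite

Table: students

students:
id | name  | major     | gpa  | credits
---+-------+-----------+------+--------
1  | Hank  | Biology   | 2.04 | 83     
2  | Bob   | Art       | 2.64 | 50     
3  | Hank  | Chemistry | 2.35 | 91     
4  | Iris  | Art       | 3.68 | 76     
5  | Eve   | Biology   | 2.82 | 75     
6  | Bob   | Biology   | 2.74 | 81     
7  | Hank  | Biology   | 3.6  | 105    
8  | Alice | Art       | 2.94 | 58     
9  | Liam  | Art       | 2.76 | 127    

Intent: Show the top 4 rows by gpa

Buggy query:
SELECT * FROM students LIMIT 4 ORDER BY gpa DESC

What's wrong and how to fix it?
Bug: ORDER BY cannot follow LIMIT; LIMIT is the final clause

Fix: Sort with ORDER BY, then apply LIMIT

Corrected query:
SELECT * FROM students ORDER BY gpa DESC LIMIT 4

Result:
id | name  | major   | gpa  | credits
---+-------+---------+------+--------
4  | Iris  | Art     | 3.68 | 76     
7  | Hank  | Biology | 3.6  | 105    
8  | Alice | Art     | 2.94 | 58     
5  | Eve   | Biology | 2.82 | 75     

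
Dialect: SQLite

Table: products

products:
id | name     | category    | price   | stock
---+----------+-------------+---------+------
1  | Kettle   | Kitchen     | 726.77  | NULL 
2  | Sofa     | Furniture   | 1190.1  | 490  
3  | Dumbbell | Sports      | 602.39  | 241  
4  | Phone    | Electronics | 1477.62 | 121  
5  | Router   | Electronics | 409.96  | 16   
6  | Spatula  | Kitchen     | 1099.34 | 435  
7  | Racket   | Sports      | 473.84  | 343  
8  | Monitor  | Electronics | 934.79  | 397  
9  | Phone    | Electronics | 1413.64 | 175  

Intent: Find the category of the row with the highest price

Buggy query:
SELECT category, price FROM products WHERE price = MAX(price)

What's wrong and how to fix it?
Bug: MAX(price) is an aggregate and cannot be used directly in WHERE

Fix: Use a subquery: WHERE price = (SELECT MAX(price) FROM products)

Corrected query:
SELECT category, price FROM products WHERE price = (SELECT MAX(price) FROM products)

Result:
category    | price  
------------+--------
Electronics | 1477.62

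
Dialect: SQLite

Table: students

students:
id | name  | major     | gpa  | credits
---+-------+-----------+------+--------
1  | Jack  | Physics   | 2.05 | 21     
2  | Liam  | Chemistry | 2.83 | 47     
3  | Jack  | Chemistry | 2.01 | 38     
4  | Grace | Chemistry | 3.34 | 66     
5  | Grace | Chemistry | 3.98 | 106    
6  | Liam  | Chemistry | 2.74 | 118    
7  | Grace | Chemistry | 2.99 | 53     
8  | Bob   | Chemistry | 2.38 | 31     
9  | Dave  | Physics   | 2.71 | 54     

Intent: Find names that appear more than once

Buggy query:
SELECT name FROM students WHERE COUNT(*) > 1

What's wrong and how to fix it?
Bug: COUNT(*) is an aggregate and cannot be used in WHERE

Fix: Group first, then use HAVING for the count condition

Corrected query:
SELECT name FROM students GROUP BY name HAVING COUNT(*) > 1

Result:
name 
-----
Grace
Jack 
Liam 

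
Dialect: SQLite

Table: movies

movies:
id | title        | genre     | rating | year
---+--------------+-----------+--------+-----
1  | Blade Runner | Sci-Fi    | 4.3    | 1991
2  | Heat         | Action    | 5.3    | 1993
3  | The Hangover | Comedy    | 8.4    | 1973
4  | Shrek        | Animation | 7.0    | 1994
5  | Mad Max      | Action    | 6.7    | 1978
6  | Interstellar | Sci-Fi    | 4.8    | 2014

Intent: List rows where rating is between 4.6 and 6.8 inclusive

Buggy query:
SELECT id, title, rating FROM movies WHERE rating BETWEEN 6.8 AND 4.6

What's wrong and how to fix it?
Bug: The bounds are reversed; BETWEEN a AND b requires a <= b to match anything

Fix: Swap the bounds so the smaller value comes first

Corrected query:
SELECT id, title, rating FROM movies WHERE rating BETWEEN 4.6 AND 6.8

Result:
id | title        | rating
---+--------------+-------
2  | Heat         | 5.3   
5  | Mad Max      | 6.7   
6  | Interstellar | 4.8   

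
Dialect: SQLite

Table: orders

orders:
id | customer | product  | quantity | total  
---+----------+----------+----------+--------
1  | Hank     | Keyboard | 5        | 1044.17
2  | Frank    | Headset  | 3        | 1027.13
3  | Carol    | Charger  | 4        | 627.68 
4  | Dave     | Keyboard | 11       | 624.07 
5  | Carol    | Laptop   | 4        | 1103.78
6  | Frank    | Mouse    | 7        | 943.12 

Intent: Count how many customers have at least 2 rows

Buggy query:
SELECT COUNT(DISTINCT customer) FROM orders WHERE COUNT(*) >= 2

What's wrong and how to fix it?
Bug: WHERE filters individual rows, not groups, so a group-level COUNT is invalid there

Fix: Group first with HAVING COUNT(*) >= 2, then COUNT the resulting groups

Corrected query:
SELECT COUNT(*) FROM (SELECT customer FROM orders GROUP BY customer HAVING COUNT(*) >= 2)

Result:
COUNT(*)
--------
2       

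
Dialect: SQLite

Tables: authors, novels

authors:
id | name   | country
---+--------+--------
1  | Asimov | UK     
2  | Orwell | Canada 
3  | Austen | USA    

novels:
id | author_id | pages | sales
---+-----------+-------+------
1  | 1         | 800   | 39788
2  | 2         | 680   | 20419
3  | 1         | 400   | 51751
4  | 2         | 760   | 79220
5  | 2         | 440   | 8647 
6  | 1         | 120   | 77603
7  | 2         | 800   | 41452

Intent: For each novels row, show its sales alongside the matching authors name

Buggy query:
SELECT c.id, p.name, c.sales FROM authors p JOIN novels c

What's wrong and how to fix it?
Bug: JOIN with no ON clause produces a cartesian product; every novels row pairs with every authors row

Fix: Add ON c.author_id = p.id to the JOIN

Corrected query:
SELECT c.id, p.name, c.sales FROM authors p JOIN novels c ON c.author_id = p.id

Result:
id | name   | sales
---+--------+------
1  | Asimov | 39788
2  | Orwell | 20419
3  | Asimov | 51751
4  | Orwell | 79220
5  | Orwell | 8647 
6  | Asimov | 77603
7  | Orwell | 41452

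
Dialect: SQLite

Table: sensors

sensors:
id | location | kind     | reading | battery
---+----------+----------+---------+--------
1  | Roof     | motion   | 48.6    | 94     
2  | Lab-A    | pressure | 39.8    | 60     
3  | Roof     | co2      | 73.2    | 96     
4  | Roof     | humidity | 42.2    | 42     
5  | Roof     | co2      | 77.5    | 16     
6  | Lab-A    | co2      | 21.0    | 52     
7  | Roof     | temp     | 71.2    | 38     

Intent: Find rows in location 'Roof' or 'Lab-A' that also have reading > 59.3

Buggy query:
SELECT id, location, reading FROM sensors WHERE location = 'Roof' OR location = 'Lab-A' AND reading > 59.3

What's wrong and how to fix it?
Bug: Without parentheses, AND is evaluated before OR, so the reading filter only applies to the 'Lab-A' branch

Fix: Group the OR with parentheses (or use IN), then AND the threshold

Corrected query:
SELECT id, location, reading FROM sensors WHERE (location = 'Roof' OR location = 'Lab-A') AND reading > 59.3

Result:
id | location | reading
---+----------+--------
3  | Roof     | 73.2   
5  | Roof     | 77.5   
7  | Roof     | 71.2   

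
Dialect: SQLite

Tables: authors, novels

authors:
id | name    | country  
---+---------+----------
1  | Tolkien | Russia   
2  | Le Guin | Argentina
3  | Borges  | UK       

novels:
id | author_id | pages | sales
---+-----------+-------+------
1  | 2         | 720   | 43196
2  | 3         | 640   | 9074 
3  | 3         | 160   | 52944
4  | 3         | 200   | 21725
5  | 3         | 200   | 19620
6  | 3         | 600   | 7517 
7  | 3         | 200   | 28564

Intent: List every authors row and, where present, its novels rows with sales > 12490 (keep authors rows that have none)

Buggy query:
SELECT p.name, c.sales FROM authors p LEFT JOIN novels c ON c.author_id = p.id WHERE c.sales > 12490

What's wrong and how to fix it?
Bug: Filtering c.sales in WHERE discards the NULL rows produced by LEFT JOIN, turning it into an inner join

Fix: Move the right-table condition into the ON clause so unmatched parents are kept

Corrected query:
SELECT p.name, c.sales FROM authors p LEFT JOIN novels c ON c.author_id = p.id AND c.sales > 12490

Result:
name    | sales
--------+------
Tolkien | NULL 
Le Guin | 43196
Borges  | 19620
Borges  | 21725
Borges  | 28564
Borges  | 52944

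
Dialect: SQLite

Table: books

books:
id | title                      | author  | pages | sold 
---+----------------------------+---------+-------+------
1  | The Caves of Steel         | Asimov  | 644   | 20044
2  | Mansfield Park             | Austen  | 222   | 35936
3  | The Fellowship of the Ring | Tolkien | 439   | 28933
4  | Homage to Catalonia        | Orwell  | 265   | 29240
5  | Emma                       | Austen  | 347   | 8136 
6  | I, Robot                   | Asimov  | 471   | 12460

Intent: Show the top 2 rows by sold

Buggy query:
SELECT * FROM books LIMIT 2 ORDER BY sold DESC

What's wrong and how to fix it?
Bug: LIMIT must come after ORDER BY

Fix: Sort with ORDER BY, then apply LIMIT

Corrected query:
SELECT * FROM books ORDER BY sold DESC LIMIT 2

Result:
id | title               | author | pages | sold 
---+---------------------+--------+-------+------
2  | Mansfield Park      | Austen | 222   | 35936
4  | Homage to Catalonia | Orwell | 265   | 29240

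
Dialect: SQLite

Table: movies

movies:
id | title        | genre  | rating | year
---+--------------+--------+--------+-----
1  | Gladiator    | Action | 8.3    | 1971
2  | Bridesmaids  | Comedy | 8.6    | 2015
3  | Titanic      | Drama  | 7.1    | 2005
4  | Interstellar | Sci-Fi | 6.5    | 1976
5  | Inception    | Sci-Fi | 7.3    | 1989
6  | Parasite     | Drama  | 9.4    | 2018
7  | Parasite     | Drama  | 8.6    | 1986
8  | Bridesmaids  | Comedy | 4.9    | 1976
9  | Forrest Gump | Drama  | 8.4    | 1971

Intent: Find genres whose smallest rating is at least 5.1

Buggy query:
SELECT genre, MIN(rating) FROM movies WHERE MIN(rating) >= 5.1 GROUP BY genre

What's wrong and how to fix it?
Bug: Aggregates like MIN are computed per group after WHERE runs

Fix: Use HAVING for the per-group MIN condition

Corrected query:
SELECT genre, MIN(rating) FROM movies GROUP BY genre HAVING MIN(rating) >= 5.1

Result:
genre  | MIN(rating)
-------+------------
Action | 8.3        
Drama  | 7.1        
Sci-Fi | 6.5        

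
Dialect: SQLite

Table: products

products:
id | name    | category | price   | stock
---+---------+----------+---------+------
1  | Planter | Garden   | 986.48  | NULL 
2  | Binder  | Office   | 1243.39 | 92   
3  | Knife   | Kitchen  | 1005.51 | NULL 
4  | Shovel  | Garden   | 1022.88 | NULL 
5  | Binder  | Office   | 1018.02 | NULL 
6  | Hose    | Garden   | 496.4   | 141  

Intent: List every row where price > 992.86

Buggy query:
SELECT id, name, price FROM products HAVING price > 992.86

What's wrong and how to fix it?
Bug: HAVING filters the output of aggregation, but this query has no GROUP BY and no aggregate functions, so SQLite rejects it (HAVING clause on a non-aggregate query); the condition here is per row

Fix: Use WHERE for row-level filtering

Corrected query:
SELECT id, name, price FROM products WHERE price > 992.86

Result:
id | name   | price  
---+--------+--------
2  | Binder | 1243.39
3  | Knife  | 1005.51
4  | Shovel | 1022.88
5  | Binder | 1018.02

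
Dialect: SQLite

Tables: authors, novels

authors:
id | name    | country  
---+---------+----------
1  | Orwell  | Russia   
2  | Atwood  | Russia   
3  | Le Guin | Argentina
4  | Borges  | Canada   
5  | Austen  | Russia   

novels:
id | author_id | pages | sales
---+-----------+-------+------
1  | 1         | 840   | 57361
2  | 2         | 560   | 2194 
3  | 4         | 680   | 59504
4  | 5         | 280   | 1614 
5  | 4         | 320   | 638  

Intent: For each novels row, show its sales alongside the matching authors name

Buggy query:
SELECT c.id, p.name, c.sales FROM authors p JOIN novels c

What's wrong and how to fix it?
Bug: Missing join condition: each novels row is matched to all authors rows instead of just its own

Fix: Specify the join condition linking the foreign key to the parent id

Corrected query:
SELECT c.id, p.name, c.sales FROM authors p JOIN novels c ON c.author_id = p.id

Result:
id | name   | sales
---+--------+------
1  | Orwell | 57361
2  | Atwood | 2194 
3  | Borges | 59504
4  | Austen | 1614 
5  | Borges | 638  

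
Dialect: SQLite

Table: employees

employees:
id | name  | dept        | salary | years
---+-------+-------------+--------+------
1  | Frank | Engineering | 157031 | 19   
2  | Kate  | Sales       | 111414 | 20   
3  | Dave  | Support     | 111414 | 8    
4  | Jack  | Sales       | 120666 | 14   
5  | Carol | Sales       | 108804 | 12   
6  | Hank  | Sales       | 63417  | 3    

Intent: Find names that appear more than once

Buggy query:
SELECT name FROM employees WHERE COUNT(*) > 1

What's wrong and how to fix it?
Bug: COUNT(*) is an aggregate and cannot be used in WHERE

Fix: GROUP BY name, then filter groups with HAVING COUNT(*) > 1

Corrected query:
SELECT name FROM employees GROUP BY name HAVING COUNT(*) > 1

Result:
(no rows)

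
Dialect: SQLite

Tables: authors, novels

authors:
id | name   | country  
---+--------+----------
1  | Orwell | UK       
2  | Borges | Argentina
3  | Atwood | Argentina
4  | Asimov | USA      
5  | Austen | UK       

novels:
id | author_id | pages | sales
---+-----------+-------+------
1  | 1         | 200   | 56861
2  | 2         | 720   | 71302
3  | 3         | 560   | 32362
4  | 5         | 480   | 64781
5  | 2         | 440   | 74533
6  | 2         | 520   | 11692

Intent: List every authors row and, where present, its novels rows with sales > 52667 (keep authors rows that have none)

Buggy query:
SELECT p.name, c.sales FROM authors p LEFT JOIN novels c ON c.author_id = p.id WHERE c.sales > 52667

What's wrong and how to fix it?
Bug: A WHERE condition on the right-hand table after LEFT JOIN drops unmatched parents

Fix: Put 'c.sales > 52667' in the JOIN's ON clause instead of WHERE

Corrected query:
SELECT p.name, c.sales FROM authors p LEFT JOIN novels c ON c.author_id = p.id AND c.sales > 52667

Result:
name   | sales
-------+------
Orwell | 56861
Borges | 71302
Borges | 74533
Atwood | NULL 
Asimov | NULL 
Austen | 64781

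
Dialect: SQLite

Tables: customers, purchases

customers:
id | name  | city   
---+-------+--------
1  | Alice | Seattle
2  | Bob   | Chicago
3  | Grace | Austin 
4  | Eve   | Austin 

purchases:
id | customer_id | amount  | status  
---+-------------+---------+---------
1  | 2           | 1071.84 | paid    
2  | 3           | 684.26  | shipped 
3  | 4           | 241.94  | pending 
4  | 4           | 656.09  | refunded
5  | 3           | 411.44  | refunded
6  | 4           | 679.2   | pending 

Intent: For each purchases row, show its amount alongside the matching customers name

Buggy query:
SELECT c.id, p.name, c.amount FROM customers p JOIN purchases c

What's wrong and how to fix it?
Bug: JOIN with no ON clause produces a cartesian product; every purchases row pairs with every customers row

Fix: Specify the join condition linking the foreign key to the parent id

Corrected query:
SELECT c.id, p.name, c.amount FROM customers p JOIN purchases c ON c.customer_id = p.id

Result:
id | name  | amount 
---+-------+--------
1  | Bob   | 1071.84
2  | Grace | 684.26 
3  | Eve   | 241.94 
4  | Eve   | 656.09 
5  | Grace | 411.44 
6  | Eve   | 679.2  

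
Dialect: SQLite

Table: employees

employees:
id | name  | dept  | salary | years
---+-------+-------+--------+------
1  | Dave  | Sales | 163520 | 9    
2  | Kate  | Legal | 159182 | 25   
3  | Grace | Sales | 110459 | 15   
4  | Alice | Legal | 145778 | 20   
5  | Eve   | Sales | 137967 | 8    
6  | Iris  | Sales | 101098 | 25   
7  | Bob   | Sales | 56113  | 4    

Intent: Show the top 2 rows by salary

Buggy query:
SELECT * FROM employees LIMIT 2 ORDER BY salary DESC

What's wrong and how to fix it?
Bug: ORDER BY cannot follow LIMIT; LIMIT is the final clause

Fix: Sort with ORDER BY, then apply LIMIT

Corrected query:
SELECT * FROM employees ORDER BY salary DESC LIMIT 2

Result:
id | name | dept  | salary | years
---+------+-------+--------+------
1  | Dave | Sales | 163520 | 9    
2  | Kate | Legal | 159182 | 25   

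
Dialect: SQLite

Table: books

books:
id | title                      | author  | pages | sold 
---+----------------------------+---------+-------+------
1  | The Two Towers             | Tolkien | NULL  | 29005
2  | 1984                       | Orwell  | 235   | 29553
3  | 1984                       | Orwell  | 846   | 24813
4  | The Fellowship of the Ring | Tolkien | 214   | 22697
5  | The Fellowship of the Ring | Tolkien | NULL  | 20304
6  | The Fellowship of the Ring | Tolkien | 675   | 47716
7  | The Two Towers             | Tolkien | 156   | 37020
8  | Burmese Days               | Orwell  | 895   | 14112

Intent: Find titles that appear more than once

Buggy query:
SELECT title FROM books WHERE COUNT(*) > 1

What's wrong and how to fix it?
Bug: COUNT(*) is an aggregate and cannot be used in WHERE

Fix: GROUP BY title, then filter groups with HAVING COUNT(*) > 1

Corrected query:
SELECT title FROM books GROUP BY title HAVING COUNT(*) > 1

Result:
title                     
--------------------------
1984                      
The Fellowship of the Ring
The Two Towers            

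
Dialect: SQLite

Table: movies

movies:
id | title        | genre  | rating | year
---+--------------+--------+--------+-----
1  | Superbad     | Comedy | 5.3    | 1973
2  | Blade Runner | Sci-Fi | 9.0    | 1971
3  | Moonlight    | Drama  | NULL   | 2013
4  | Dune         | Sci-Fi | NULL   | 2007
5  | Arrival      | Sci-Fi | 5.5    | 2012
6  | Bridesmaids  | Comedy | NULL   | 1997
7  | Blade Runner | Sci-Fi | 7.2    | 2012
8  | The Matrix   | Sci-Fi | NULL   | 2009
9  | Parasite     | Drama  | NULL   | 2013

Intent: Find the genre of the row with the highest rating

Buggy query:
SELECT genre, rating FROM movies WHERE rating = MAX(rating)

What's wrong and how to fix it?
Bug: WHERE is evaluated per row; an aggregate over the whole table isn't defined there

Fix: Wrap MAX in a scalar subquery so WHERE compares against a single value

Corrected query:
SELECT genre, rating FROM movies WHERE rating = (SELECT MAX(rating) FROM movies)

Result:
genre  | rating
-------+-------
Sci-Fi | 9     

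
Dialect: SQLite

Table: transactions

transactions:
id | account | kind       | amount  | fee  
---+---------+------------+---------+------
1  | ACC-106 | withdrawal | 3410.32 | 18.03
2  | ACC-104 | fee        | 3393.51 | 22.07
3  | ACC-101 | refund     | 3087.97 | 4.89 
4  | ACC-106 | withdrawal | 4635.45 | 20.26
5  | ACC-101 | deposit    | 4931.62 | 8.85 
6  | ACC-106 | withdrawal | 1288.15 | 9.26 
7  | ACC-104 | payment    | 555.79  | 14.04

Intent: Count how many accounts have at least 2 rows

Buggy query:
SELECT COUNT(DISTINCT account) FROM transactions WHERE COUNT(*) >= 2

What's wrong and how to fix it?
Bug: COUNT(*) cannot appear in WHERE; the per-group count doesn't exist yet

Fix: Group first with HAVING COUNT(*) >= 2, then COUNT the resulting groups

Corrected query:
SELECT COUNT(*) FROM (SELECT account FROM transactions GROUP BY account HAVING COUNT(*) >= 2)

Result:
COUNT(*)
--------
3       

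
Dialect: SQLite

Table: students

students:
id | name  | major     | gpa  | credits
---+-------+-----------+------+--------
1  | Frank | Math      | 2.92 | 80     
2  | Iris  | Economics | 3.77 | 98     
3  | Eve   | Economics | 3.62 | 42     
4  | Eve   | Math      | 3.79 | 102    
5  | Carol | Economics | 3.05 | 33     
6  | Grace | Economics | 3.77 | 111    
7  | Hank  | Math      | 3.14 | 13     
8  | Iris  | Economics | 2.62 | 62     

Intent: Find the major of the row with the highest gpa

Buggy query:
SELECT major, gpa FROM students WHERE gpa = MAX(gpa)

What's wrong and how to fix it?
Bug: WHERE is evaluated per row; an aggregate over the whole table isn't defined there

Fix: Use a subquery: WHERE gpa = (SELECT MAX(gpa) FROM students)

Corrected query:
SELECT major, gpa FROM students WHERE gpa = (SELECT MAX(gpa) FROM students)

Result:
major | gpa 
------+-----
Math  | 3.79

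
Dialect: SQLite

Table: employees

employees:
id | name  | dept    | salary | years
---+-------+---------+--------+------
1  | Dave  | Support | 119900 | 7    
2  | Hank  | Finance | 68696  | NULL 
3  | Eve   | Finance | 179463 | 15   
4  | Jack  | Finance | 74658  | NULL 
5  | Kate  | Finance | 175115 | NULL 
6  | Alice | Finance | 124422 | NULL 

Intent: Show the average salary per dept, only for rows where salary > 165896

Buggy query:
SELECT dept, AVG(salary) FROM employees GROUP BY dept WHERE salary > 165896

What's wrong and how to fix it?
Bug: WHERE cannot follow GROUP BY

Fix: Place WHERE between FROM and GROUP BY

Corrected query:
SELECT dept, AVG(salary) FROM employees WHERE salary > 165896 GROUP BY dept

Result:
dept    | AVG(salary)
--------+------------
Finance | 177289     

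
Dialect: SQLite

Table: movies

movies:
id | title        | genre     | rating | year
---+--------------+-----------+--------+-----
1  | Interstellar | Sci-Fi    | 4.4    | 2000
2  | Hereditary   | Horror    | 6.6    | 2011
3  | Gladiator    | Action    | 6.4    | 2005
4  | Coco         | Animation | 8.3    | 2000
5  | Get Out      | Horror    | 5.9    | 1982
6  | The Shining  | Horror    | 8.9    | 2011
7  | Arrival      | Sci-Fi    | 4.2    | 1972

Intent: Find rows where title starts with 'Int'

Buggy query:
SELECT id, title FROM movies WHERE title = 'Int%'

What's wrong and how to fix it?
Bug: '=' compares the literal string including the % character; pattern matching needs LIKE

Fix: Replace '=' with LIKE so 'Int%' is treated as a pattern

Corrected query:
SELECT id, title FROM movies WHERE title LIKE 'Int%'

Result:
id | title       
---+-------------
1  | Interstellar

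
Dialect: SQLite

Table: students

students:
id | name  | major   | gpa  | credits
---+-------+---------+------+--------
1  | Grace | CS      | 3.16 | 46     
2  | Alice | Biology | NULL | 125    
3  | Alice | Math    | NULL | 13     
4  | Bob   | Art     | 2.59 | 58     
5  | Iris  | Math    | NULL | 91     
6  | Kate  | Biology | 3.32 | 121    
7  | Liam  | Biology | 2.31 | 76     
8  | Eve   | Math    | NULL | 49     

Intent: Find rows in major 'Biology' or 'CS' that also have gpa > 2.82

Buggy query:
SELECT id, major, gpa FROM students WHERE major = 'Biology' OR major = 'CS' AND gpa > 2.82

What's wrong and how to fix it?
Bug: Without parentheses, AND is evaluated before OR, so the gpa filter only applies to the 'CS' branch

Fix: Group the OR with parentheses (or use IN), then AND the threshold

Corrected query:
SELECT id, major, gpa FROM students WHERE (major = 'Biology' OR major = 'CS') AND gpa > 2.82

Result:
id | major   | gpa 
---+---------+-----
1  | CS      | 3.16
6  | Biology | 3.32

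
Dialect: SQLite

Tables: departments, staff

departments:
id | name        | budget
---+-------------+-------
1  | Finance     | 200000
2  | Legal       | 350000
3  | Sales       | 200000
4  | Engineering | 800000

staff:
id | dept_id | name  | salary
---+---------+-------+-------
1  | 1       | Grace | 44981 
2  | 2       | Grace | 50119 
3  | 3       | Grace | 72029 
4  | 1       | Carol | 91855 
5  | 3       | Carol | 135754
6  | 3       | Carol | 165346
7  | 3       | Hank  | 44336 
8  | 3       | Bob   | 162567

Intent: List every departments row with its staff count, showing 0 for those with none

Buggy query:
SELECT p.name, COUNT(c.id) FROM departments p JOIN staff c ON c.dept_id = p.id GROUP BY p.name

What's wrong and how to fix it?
Bug: INNER JOIN drops departments rows that have no matching staff rows

Fix: Switch to LEFT JOIN to retain unmatched parent rows

Corrected query:
SELECT p.name, COUNT(c.id) FROM departments p LEFT JOIN staff c ON c.dept_id = p.id GROUP BY p.name

Result:
name        | COUNT(c.id)
------------+------------
Engineering | 0          
Finance     | 2          
Legal       | 1          
Sales       | 5          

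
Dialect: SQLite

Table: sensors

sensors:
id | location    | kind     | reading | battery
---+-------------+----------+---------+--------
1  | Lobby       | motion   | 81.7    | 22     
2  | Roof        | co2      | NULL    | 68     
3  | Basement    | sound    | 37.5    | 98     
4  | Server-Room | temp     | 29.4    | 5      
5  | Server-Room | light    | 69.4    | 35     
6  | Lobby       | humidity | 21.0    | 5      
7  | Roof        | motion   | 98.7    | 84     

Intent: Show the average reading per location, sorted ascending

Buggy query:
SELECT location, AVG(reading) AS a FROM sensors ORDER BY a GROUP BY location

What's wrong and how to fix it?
Bug: ORDER BY appears before GROUP BY; SQL clause order requires GROUP BY first

Fix: Reorder: SELECT … FROM … GROUP BY … ORDER BY …

Corrected query:
SELECT location, AVG(reading) AS a FROM sensors GROUP BY location ORDER BY a

Result:
location    | a    
------------+------
Basement    | 37.5 
Server-Room | 49.4 
Lobby       | 51.35
Roof        | 98.7 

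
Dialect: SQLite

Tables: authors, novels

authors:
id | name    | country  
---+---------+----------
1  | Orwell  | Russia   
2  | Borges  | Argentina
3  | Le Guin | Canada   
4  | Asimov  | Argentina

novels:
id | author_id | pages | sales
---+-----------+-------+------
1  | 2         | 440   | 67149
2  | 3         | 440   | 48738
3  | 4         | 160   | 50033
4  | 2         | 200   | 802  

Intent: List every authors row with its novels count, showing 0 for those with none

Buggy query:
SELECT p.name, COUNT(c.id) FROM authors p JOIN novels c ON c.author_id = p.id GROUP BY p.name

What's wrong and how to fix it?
Bug: INNER JOIN drops authors rows that have no matching novels rows

Fix: Use LEFT JOIN so parents without children still appear (COUNT(c.id) gives 0)

Corrected query:
SELECT p.name, COUNT(c.id) FROM authors p LEFT JOIN novels c ON c.author_id = p.id GROUP BY p.name

Result:
name    | COUNT(c.id)
--------+------------
Asimov  | 1          
Borges  | 2          
Le Guin | 1          
Orwell  | 0          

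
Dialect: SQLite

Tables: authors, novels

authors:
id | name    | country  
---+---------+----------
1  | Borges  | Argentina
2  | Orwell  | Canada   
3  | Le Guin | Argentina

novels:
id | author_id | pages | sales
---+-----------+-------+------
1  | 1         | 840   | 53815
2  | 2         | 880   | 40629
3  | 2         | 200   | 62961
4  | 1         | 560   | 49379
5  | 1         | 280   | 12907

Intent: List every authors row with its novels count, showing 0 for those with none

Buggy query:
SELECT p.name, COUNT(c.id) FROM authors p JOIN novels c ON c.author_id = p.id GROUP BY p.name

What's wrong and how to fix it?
Bug: An inner join excludes parents with zero children

Fix: Use LEFT JOIN so parents without children still appear (COUNT(c.id) gives 0)

Corrected query:
SELECT p.name, COUNT(c.id) FROM authors p LEFT JOIN novels c ON c.author_id = p.id GROUP BY p.name

Result:
name    | COUNT(c.id)
--------+------------
Borges  | 3          
Le Guin | 0          
Orwell  | 2          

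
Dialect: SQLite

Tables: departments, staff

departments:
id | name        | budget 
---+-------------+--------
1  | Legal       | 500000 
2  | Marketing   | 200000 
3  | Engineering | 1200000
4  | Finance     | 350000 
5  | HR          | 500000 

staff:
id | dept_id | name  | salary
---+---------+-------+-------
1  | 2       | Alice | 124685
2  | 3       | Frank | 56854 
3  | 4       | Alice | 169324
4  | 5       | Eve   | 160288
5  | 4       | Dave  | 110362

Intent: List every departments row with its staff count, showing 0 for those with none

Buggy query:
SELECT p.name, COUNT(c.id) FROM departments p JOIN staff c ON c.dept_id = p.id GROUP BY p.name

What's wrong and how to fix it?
Bug: INNER JOIN drops departments rows that have no matching staff rows

Fix: Switch to LEFT JOIN to retain unmatched parent rows

Corrected query:
SELECT p.name, COUNT(c.id) FROM departments p LEFT JOIN staff c ON c.dept_id = p.id GROUP BY p.name

Result:
name        | COUNT(c.id)
------------+------------
Engineering | 1          
Finance     | 2          
HR          | 1          
Legal       | 0          
Marketing   | 1          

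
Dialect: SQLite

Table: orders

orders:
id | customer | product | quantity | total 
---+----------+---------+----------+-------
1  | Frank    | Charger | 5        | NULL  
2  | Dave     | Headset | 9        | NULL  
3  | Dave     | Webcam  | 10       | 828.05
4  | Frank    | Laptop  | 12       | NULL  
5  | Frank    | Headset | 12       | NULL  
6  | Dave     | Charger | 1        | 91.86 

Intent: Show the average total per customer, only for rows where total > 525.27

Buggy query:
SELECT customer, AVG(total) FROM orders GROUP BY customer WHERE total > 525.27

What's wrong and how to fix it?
Bug: Row-level WHERE must come before GROUP BY in the clause order

Fix: Place WHERE between FROM and GROUP BY

Corrected query:
SELECT customer, AVG(total) FROM orders WHERE total > 525.27 GROUP BY customer

Result:
customer | AVG(total)
---------+-----------
Dave     | 828.05    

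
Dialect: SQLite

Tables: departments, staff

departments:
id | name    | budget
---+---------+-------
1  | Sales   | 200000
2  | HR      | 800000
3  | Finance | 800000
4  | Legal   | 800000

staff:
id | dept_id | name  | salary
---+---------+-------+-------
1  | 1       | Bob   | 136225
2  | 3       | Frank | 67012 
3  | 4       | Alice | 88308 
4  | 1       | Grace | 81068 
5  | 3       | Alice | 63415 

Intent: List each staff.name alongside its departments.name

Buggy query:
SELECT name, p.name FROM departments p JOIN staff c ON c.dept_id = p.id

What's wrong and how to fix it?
Bug: Both tables have a 'name' column; the unqualified reference is ambiguous

Fix: Qualify the column with its table alias (c.name)

Corrected query:
SELECT c.name, p.name FROM departments p JOIN staff c ON c.dept_id = p.id

Result:
name  | name   
------+--------
Bob   | Sales  
Frank | Finance
Alice | Legal  
Grace | Sales  
Alice | Finance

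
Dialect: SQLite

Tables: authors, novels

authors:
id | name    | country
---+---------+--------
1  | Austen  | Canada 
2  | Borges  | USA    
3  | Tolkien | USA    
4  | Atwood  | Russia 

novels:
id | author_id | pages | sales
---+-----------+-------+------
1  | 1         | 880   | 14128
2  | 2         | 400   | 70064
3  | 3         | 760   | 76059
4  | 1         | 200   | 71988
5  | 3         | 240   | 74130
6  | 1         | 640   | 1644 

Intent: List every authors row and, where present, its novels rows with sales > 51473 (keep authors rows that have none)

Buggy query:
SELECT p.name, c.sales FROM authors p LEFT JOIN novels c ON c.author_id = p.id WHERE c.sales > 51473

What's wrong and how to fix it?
Bug: A WHERE condition on the right-hand table after LEFT JOIN drops unmatched parents

Fix: Move the right-table condition into the ON clause so unmatched parents are kept

Corrected query:
SELECT p.name, c.sales FROM authors p LEFT JOIN novels c ON c.author_id = p.id AND c.sales > 51473

Result:
name    | sales
--------+------
Austen  | 71988
Borges  | 70064
Tolkien | 74130
Tolkien | 76059
Atwood  | NULL 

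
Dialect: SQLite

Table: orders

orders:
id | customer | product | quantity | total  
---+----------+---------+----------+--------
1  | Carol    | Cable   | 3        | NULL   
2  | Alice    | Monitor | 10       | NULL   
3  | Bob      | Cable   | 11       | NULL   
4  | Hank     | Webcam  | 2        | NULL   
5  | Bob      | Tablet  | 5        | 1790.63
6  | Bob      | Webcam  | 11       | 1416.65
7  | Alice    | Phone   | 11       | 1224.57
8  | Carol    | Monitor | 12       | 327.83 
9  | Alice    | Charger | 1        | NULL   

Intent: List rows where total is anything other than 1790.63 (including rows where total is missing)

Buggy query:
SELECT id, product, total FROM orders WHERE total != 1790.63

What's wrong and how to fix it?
Bug: Inequality against NULL is unknown, not true; rows with NULL are dropped

Fix: Add an explicit OR total IS NULL to include the missing-value rows

Corrected query:
SELECT id, product, total FROM orders WHERE total != 1790.63 OR total IS NULL

Result:
id | product | total  
---+---------+--------
1  | Cable   | NULL   
2  | Monitor | NULL   
3  | Cable   | NULL   
4  | Webcam  | NULL   
6  | Webcam  | 1416.65
7  | Phone   | 1224.57
8  | Monitor | 327.83 
9  | Charger | NULL   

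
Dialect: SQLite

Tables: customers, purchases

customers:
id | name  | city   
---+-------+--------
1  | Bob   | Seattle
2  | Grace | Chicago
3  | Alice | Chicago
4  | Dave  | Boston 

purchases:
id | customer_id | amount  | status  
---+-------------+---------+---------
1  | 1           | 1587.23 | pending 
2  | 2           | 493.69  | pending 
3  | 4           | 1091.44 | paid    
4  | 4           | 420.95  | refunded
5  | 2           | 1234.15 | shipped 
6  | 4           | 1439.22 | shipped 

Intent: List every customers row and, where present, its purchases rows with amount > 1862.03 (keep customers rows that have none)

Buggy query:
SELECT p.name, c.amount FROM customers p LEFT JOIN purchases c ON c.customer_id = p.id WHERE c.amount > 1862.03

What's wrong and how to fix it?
Bug: Filtering c.amount in WHERE discards the NULL rows produced by LEFT JOIN, turning it into an inner join

Fix: Move the right-table condition into the ON clause so unmatched parents are kept

Corrected query:
SELECT p.name, c.amount FROM customers p LEFT JOIN purchases c ON c.customer_id = p.id AND c.amount > 1862.03

Result:
name  | amount
------+-------
Bob   | NULL  
Grace | NULL  
Alice | NULL  
Dave  | NULL  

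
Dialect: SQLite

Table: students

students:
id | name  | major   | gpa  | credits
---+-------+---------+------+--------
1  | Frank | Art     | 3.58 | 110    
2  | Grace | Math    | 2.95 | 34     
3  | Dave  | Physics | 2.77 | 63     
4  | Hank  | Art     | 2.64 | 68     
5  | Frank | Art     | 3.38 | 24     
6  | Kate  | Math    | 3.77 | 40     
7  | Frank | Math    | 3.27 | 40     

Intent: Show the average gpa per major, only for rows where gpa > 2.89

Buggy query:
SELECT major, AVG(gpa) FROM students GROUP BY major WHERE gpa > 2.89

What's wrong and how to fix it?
Bug: WHERE cannot follow GROUP BY

Fix: Move the WHERE clause before GROUP BY

Corrected query:
SELECT major, AVG(gpa) FROM students WHERE gpa > 2.89 GROUP BY major

Result:
major | AVG(gpa)
------+---------
Art   | 3.48    
Math  | 3.33    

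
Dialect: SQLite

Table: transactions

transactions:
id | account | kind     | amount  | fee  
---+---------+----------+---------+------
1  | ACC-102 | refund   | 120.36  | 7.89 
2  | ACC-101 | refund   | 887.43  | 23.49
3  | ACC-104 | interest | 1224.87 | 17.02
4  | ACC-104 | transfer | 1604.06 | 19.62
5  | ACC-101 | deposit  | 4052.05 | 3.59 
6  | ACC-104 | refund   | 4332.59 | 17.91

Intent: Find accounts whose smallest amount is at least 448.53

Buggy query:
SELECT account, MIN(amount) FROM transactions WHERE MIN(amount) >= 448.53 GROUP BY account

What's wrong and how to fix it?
Bug: MIN() in WHERE is a misuse of aggregate

Fix: Replace WHERE with HAVING after the GROUP BY

Corrected query:
SELECT account, MIN(amount) FROM transactions GROUP BY account HAVING MIN(amount) >= 448.53

Result:
account | MIN(amount)
--------+------------
ACC-101 | 887.43     
ACC-104 | 1224.87    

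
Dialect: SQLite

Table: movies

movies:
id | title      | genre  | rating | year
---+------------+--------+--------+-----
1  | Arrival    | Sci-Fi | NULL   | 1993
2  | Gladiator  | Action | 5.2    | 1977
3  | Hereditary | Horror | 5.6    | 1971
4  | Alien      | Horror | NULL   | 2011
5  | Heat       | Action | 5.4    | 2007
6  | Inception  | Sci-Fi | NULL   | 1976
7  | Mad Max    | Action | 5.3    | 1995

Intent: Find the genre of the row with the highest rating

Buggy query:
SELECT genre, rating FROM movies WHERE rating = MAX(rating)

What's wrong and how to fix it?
Bug: WHERE is evaluated per row; an aggregate over the whole table isn't defined there

Fix: Use a subquery: WHERE rating = (SELECT MAX(rating) FROM movies)

Corrected query:
SELECT genre, rating FROM movies WHERE rating = (SELECT MAX(rating) FROM movies)

Result:
genre  | rating
-------+-------
Horror | 5.6   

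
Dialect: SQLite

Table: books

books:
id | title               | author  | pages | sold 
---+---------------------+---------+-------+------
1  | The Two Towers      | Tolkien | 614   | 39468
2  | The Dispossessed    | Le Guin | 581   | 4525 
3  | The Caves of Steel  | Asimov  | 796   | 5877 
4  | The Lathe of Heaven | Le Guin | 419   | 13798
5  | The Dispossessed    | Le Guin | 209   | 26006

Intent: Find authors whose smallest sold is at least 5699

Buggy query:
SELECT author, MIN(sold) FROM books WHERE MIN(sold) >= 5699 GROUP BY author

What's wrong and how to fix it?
Bug: MIN() in WHERE is a misuse of aggregate

Fix: Replace WHERE with HAVING after the GROUP BY

Corrected query:
SELECT author, MIN(sold) FROM books GROUP BY author HAVING MIN(sold) >= 5699

Result:
author  | MIN(sold)
--------+----------
Asimov  | 5877     
Tolkien | 39468    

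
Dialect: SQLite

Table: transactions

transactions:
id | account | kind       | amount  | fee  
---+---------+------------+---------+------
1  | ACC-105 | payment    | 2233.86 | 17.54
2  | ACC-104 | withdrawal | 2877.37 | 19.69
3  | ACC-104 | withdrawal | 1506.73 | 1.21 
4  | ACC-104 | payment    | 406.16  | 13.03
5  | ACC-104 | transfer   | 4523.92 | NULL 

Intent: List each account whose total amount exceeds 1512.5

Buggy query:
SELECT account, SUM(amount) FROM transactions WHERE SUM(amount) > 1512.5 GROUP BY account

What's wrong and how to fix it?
Bug: Aggregate functions cannot appear in a WHERE clause

Fix: Use HAVING (which filters groups after aggregation) instead of WHERE

Corrected query:
SELECT account, SUM(amount) FROM transactions GROUP BY account HAVING SUM(amount) > 1512.5

Result:
account | SUM(amount)
--------+------------
ACC-104 | 9314.18    
ACC-105 | 2233.86    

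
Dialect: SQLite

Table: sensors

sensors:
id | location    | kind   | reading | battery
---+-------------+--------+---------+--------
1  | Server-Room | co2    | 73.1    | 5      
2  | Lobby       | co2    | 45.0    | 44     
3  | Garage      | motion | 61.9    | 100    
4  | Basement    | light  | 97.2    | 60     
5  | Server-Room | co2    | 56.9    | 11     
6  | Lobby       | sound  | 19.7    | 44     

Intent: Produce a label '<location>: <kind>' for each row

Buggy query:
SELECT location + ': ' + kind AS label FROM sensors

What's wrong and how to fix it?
Bug: '+' is numeric addition; on text columns SQLite converts them to 0 instead of concatenating

Fix: Replace + with || to concatenate text

Corrected query:
SELECT location || ': ' || kind AS label FROM sensors

Result:
label           
----------------
Server-Room: co2
Lobby: co2      
Garage: motion  
Basement: light 
Server-Room: co2
Lobby: sound    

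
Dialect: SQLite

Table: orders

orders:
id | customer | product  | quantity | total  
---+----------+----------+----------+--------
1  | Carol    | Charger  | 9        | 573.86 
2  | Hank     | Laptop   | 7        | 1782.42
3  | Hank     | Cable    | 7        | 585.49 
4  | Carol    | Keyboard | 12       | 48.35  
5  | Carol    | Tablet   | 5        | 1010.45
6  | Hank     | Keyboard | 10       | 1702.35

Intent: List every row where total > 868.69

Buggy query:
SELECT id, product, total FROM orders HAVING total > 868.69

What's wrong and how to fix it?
Bug: This is a non-aggregate query (no GROUP BY, no aggregates), so in SQLite the HAVING clause is invalid here; a row-level condition belongs in WHERE

Fix: Replace HAVING with WHERE since the condition applies to individual rows

Corrected query:
SELECT id, product, total FROM orders WHERE total > 868.69

Result:
id | product  | total  
---+----------+--------
2  | Laptop   | 1782.42
5  | Tablet   | 1010.45
6  | Keyboard | 1702.35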